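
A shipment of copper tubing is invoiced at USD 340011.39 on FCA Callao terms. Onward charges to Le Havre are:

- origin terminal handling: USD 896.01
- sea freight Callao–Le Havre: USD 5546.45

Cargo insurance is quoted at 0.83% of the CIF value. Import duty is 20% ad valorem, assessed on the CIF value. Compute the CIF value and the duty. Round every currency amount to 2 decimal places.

CIF value: USD 349353.48; import duty: USD 69870.70

Let C be the CIF value. C = FCA price + pre-shipment costs + freight + 0.83% × C
C − 0.83% × C = 340011.39 + 896.01 + 5546.45
0.9917 × C = 346453.85
C = 346453.85 / 0.9917 = 349353.48
Insurance premium = 0.83% × 349353.48 = 2899.63
Import duty = 349353.48 × 20% = 69870.70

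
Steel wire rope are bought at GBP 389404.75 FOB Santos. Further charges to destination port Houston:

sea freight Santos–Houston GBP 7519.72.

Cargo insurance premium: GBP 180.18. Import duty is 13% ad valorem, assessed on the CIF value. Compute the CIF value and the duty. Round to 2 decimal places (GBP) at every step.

CIF = FOB price + freight + insurance
CIF = 389404.75 + 7519.72 + 180.18 = 397104.65
Import duty = 397104.65 × 13% = 51623.60

CIF value: GBP 397104.65; import duty: GBP 51623.60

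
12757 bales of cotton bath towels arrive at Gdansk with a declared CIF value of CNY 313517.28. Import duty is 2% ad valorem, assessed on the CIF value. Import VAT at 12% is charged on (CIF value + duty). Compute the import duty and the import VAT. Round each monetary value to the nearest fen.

Import duty = 313517.28 × 2% = 6270.35
VAT base = CIF + duty = 313517.28 + 6270.35 = 319787.63
Import VAT = 319787.63 × 12% = 38374.52

Import duty: CNY 6270.35; import VAT: CNY 38374.52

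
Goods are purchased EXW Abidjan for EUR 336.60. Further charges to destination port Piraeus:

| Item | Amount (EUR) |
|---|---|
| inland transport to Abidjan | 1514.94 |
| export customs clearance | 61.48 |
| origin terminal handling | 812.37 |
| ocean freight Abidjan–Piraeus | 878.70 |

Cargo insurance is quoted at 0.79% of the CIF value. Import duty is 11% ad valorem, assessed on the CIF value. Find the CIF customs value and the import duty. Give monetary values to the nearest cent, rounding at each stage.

Let C be the CIF value. C = EXW price + pre-shipment costs + freight + 0.79% × C
C − 0.79% × C = 336.60 + 1514.94 + 61.48 + 812.37 + 878.70
0.9921 × C = 3604.09
C = 3604.09 / 0.9921 = 3632.79
Insurance premium = 0.79% × 3632.79 = 28.70
Import duty = 3632.79 × 11% = 399.61

CIF value: EUR 3632.79; import duty: EUR 399.61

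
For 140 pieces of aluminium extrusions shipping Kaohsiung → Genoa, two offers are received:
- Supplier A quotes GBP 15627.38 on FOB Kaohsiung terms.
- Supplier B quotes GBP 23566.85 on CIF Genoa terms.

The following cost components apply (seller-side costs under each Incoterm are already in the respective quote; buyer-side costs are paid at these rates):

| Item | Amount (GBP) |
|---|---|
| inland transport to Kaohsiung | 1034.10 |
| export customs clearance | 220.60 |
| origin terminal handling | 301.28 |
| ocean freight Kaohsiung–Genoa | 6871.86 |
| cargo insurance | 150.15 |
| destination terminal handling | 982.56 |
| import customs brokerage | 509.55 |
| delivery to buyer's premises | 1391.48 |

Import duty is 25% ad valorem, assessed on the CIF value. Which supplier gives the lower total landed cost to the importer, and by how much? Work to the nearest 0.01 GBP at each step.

Supplier A is cheaper by GBP 1146.82

Supplier A (FOB):
CIF value = FOB price + freight + insurance = 15627.38 + 6871.86 + 150.15 = 22649.39
Import duty = 22649.39 × 25% = 5662.35
Buyer bears (A): 6871.86 + 150.15 + 982.56 + 509.55 + 1391.48 = 9905.60
Landed cost (A) = invoice 15627.38 + 9905.60 + duty 5662.35 = 31195.33
Supplier B (CIF):
The CIF price already equals the CIF value: 23566.85
Import duty = 23566.85 × 25% = 5891.71
Buyer bears (B): 982.56 + 509.55 + 1391.48 = 2883.59
Landed cost (B) = invoice 23566.85 + 2883.59 + duty 5891.71 = 32342.15
Difference = |31195.33 − 32342.15| = 1146.82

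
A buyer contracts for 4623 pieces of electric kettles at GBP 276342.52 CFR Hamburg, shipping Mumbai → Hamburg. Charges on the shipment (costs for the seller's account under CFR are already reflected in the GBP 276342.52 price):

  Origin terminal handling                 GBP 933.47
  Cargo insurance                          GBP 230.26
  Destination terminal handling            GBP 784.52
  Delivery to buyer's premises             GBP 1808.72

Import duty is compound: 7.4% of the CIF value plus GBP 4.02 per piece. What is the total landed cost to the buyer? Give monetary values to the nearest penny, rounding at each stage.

CFR: the seller pays costs through ocean freight to the destination port, but not insurance.
Already in the invoice (seller's account under CFR): origin terminal — exclude.
CIF value = CFR price + insurance = 276342.52 + 230.26 = 276572.78
Ad valorem component: 276572.78 × 7.4% = 20466.39
Specific component: 4623 × 4.02 = 18584.46
Import duty = 20466.39 + 18584.46 = 39050.85
Buyer bears: insurance 230.26 + destination terminal 784.52 + delivery 1808.72 + duty 39050.85 = 41874.35
Landed cost = invoice 276342.52 + 41874.35 = 318216.87

Total landed cost: GBP 318216.87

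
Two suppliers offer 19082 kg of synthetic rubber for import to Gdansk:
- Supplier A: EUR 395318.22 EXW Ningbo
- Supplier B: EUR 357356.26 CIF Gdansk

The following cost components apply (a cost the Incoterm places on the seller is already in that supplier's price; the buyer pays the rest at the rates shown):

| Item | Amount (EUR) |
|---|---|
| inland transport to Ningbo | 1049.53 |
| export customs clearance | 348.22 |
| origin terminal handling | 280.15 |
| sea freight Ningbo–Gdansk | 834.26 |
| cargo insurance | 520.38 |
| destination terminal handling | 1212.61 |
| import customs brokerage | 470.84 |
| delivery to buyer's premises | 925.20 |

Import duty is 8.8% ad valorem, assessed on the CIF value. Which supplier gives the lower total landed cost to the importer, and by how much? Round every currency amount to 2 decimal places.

Supplier B is cheaper by EUR 44602.02

Supplier A (EXW):
CIF value = EXW price + inland to port + export clearance + origin terminal + freight + insurance = 395318.22 + 1049.53 + 348.22 + 280.15 + 834.26 + 520.38 = 398350.76
Import duty = 398350.76 × 8.8% = 35054.87
Buyer bears (A): 1049.53 + 348.22 + 280.15 + 834.26 + 520.38 + 1212.61 + 470.84 + 925.20 = 5641.19
Landed cost (A) = invoice 395318.22 + 5641.19 + duty 35054.87 = 436014.28
Supplier B (CIF):
The CIF price already equals the CIF value: 357356.26
Import duty = 357356.26 × 8.8% = 31447.35
Buyer bears (B): 1212.61 + 470.84 + 925.20 = 2608.65
Landed cost (B) = invoice 357356.26 + 2608.65 + duty 31447.35 = 391412.26
Difference = |436014.28 − 391412.26| = 44602.02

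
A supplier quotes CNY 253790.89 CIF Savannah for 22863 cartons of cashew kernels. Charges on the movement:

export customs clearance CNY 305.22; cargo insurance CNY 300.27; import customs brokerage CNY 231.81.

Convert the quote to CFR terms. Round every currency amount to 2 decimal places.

Not relevant to the conversion: export clearance — on the seller under both CIF and CFR; already in the CIF price and stays in the CFR price. brokerage — on the buyer under both terms; not part of either seller's price.
From CIF to CFR, the seller no longer bears: insurance.
CFR price = 253790.89 − 300.27 = 253490.62

CFR price: CNY 253490.62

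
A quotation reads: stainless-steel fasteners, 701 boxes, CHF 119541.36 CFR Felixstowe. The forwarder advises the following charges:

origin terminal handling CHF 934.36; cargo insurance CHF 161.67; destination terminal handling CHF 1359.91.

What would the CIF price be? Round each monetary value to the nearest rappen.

Not relevant to the conversion: origin terminal — on the seller under both CFR and CIF; already in the CFR price and stays in the CIF price. destination terminal — on the buyer under both terms; not part of either seller's price.
From CFR to CIF, the seller additionally bears: insurance.
CIF price = 119541.36 + 161.67 = 119703.03

CIF price: CHF 119703.03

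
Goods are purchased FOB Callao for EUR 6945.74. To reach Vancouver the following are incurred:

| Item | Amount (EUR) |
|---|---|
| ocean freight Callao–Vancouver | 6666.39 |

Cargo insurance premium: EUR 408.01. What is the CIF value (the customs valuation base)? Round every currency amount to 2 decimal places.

CIF value: EUR 14020.14

CIF = FOB price + freight + insurance
CIF = 6945.74 + 6666.39 + 408.01 = 14020.14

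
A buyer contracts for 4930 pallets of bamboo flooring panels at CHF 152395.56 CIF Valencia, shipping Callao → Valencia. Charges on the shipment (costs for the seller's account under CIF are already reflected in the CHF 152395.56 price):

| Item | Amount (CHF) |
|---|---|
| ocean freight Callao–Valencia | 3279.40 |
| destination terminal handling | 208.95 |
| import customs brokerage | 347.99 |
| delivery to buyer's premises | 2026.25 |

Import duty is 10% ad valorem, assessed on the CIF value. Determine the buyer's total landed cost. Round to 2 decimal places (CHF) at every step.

Total landed cost: CHF 170218.31

CIF: the seller pays costs through ocean freight and marine insurance to the destination port.
Already in the invoice (seller's account under CIF): freight — exclude.
The CIF price already equals the CIF value: 152395.56
Import duty = 152395.56 × 10% = 15239.56
Buyer bears: destination terminal 208.95 + brokerage 347.99 + delivery 2026.25 + duty 15239.56 = 17822.75
Landed cost = invoice 152395.56 + 17822.75 = 170218.31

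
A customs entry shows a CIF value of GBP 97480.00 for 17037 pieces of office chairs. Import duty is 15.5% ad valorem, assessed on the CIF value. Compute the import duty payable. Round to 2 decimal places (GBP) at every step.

Import duty: GBP 15109.40

Import duty = 97480.00 × 15.5% = 15109.40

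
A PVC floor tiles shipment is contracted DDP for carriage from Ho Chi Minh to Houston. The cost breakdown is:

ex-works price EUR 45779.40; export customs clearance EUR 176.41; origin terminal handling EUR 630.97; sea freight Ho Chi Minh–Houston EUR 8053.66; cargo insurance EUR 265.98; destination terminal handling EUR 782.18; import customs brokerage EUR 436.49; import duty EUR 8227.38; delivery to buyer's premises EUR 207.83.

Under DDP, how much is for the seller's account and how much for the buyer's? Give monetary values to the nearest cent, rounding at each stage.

Seller: EUR 64560.30; buyer: EUR 0.00

DDP: the seller bears all costs including import duty.
Seller's account: goods 45779.40 + export clearance 176.41 + origin terminal 630.97 + freight 8053.66 + insurance 265.98 + destination terminal 782.18 + brokerage 436.49 + duty 8227.38 + delivery 207.83 = 64560.30
Buyer's account: 0.00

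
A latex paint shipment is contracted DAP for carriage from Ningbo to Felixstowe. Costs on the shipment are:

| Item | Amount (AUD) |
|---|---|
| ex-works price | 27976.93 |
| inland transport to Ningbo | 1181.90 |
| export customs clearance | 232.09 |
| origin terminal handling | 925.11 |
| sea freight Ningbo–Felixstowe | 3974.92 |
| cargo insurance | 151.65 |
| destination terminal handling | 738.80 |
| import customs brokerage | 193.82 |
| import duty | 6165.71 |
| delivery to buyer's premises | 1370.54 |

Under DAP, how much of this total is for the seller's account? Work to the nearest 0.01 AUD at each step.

DAP: the seller bears all costs to the named destination except import duty and clearance.
Seller's account: goods 27976.93 + inland to port 1181.90 + export clearance 232.09 + origin terminal 925.11 + freight 3974.92 + insurance 151.65 + destination terminal 738.80 + delivery 1370.54 = 36551.94
Buyer's account: brokerage 193.82 + duty 6165.71 = 6359.53

Seller's account: AUD 36551.94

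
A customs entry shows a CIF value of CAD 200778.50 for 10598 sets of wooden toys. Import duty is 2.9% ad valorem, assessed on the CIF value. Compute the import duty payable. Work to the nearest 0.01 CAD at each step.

Import duty: CAD 5822.58

Import duty = 200778.50 × 2.9% = 5822.58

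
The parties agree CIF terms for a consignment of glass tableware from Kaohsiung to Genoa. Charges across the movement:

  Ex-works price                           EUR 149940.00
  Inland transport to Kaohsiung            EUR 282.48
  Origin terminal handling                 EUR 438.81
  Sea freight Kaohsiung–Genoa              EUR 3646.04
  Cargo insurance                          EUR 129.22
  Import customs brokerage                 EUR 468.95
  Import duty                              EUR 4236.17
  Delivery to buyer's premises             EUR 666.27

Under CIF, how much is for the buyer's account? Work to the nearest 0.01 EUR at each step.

Buyer's account: EUR 5371.39

CIF: the seller pays costs through ocean freight and marine insurance to the destination port.
Seller's account: goods 149940.00 + inland to port 282.48 + origin terminal 438.81 + freight 3646.04 + insurance 129.22 = 154436.55
Buyer's account: brokerage 468.95 + duty 4236.17 + delivery 666.27 = 5371.39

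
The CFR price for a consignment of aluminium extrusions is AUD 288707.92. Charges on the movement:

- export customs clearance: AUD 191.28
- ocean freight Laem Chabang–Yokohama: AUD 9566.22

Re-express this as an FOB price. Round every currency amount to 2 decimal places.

FOB price: AUD 279141.70

Not relevant to the conversion: export clearance — on the seller under both CFR and FOB; already in the CFR price and stays in the FOB price.
From CFR to FOB, the seller no longer bears: freight.
FOB price = 288707.92 − 9566.22 = 279141.70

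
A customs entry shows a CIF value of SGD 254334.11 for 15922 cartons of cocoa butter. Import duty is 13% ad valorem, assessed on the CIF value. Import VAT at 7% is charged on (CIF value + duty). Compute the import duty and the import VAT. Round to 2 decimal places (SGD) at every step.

Import duty: SGD 33063.43; import VAT: SGD 20117.83

Import duty = 254334.11 × 13% = 33063.43
VAT base = CIF + duty = 254334.11 + 33063.43 = 287397.54
Import VAT = 287397.54 × 7% = 20117.83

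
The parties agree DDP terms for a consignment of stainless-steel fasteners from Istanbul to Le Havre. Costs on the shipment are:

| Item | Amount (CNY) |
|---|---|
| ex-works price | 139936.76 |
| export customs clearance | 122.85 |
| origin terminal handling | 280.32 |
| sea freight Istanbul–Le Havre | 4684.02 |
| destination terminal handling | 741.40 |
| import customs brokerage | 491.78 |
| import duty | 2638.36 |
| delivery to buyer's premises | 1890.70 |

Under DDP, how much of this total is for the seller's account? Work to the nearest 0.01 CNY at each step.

DDP: the seller bears all costs including import duty.
Seller's account: goods 139936.76 + export clearance 122.85 + origin terminal 280.32 + freight 4684.02 + destination terminal 741.40 + brokerage 491.78 + duty 2638.36 + delivery 1890.70 = 150786.19
Buyer's account: 0.00

Seller's account: CNY 150786.19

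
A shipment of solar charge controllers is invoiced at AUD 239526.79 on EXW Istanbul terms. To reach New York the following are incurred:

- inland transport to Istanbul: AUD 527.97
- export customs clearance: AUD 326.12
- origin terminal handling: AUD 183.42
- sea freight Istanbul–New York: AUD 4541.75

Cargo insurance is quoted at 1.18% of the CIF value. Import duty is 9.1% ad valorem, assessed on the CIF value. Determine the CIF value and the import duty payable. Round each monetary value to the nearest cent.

Let C be the CIF value. C = EXW price + pre-shipment costs + freight + 1.18% × C
C − 1.18% × C = 239526.79 + 527.97 + 326.12 + 183.42 + 4541.75
0.9882 × C = 245106.05
C = 245106.05 / 0.9882 = 248032.84
Insurance premium = 1.18% × 248032.84 = 2926.79
Import duty = 248032.84 × 9.1% = 22570.99

CIF value: AUD 248032.84; import duty: AUD 22570.99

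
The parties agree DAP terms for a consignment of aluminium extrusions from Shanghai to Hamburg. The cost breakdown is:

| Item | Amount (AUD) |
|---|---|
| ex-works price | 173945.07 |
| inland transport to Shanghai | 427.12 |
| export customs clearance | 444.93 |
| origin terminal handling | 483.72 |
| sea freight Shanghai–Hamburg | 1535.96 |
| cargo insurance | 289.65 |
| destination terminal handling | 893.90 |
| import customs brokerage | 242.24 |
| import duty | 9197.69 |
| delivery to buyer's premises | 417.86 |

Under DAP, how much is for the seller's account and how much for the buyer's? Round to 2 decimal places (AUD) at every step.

Seller: AUD 178438.21; buyer: AUD 9439.93

DAP: the seller bears all costs to the named destination except import duty and clearance.
Seller's account: goods 173945.07 + inland to port 427.12 + export clearance 444.93 + origin terminal 483.72 + freight 1535.96 + insurance 289.65 + destination terminal 893.90 + delivery 417.86 = 178438.21
Buyer's account: brokerage 242.24 + duty 9197.69 = 9439.93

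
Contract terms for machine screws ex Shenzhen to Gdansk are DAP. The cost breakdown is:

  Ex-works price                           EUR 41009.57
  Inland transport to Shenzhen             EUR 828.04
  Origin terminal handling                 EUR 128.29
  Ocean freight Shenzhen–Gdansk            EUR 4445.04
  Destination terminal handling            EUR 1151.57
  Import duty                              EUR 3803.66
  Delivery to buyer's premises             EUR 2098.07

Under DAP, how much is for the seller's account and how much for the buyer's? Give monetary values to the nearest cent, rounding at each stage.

Seller: EUR 49660.58; buyer: EUR 3803.66

DAP: the seller bears all costs to the named destination except import duty and clearance.
Seller's account: goods 41009.57 + inland to port 828.04 + origin terminal 128.29 + freight 4445.04 + destination terminal 1151.57 + delivery 2098.07 = 49660.58
Buyer's account: duty 3803.66 = 3803.66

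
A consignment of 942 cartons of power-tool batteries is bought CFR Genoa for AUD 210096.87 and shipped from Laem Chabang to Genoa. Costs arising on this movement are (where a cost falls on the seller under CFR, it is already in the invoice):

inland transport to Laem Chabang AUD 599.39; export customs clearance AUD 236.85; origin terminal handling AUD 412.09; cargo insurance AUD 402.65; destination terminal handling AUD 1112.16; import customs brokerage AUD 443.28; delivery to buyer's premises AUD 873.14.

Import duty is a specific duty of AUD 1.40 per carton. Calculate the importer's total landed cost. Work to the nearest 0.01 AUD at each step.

Total landed cost: AUD 214246.90

CFR: the seller pays costs through ocean freight to the destination port, but not insurance.
Already in the invoice (seller's account under CFR): inland to port, export clearance, origin terminal — exclude.
CIF value = CFR price + insurance = 210096.87 + 402.65 = 210499.52
Import duty = 942 × 1.40 = 1318.80
Buyer bears: insurance 402.65 + destination terminal 1112.16 + brokerage 443.28 + delivery 873.14 + duty 1318.80 = 4150.03
Landed cost = invoice 210096.87 + 4150.03 = 214246.90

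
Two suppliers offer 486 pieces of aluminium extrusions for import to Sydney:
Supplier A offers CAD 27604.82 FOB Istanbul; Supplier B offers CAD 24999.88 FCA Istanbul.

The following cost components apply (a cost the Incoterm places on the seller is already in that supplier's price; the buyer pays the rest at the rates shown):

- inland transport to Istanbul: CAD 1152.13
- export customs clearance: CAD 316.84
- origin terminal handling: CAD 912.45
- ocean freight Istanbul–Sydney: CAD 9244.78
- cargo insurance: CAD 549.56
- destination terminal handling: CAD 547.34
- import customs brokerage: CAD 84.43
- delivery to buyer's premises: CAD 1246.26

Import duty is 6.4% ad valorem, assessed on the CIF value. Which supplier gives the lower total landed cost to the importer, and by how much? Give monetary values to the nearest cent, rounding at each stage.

Supplier A (FOB):
CIF value = FOB price + freight + insurance = 27604.82 + 9244.78 + 549.56 = 37399.16
Import duty = 37399.16 × 6.4% = 2393.55
Buyer bears (A): 9244.78 + 549.56 + 547.34 + 84.43 + 1246.26 = 11672.37
Landed cost (A) = invoice 27604.82 + 11672.37 + duty 2393.55 = 41670.74
Supplier B (FCA):
CIF value = FCA price + origin terminal + freight + insurance = 24999.88 + 912.45 + 9244.78 + 549.56 = 35706.67
Import duty = 35706.67 × 6.4% = 2285.23
Buyer bears (B): 912.45 + 9244.78 + 549.56 + 547.34 + 84.43 + 1246.26 = 12584.82
Landed cost (B) = invoice 24999.88 + 12584.82 + duty 2285.23 = 39869.93
Difference = |41670.74 − 39869.93| = 1800.81

Supplier B is cheaper by CAD 1800.81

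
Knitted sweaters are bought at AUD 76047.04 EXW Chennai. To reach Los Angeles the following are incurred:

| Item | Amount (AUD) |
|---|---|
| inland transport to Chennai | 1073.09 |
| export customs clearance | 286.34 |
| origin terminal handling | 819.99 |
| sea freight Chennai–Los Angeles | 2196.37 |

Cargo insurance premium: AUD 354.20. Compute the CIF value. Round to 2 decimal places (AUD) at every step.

CIF = EXW price + pre-shipment costs + freight + insurance
CIF = 76047.04 + 1073.09 + 286.34 + 819.99 + 2196.37 + 354.20 = 80777.03

CIF value: AUD 80777.03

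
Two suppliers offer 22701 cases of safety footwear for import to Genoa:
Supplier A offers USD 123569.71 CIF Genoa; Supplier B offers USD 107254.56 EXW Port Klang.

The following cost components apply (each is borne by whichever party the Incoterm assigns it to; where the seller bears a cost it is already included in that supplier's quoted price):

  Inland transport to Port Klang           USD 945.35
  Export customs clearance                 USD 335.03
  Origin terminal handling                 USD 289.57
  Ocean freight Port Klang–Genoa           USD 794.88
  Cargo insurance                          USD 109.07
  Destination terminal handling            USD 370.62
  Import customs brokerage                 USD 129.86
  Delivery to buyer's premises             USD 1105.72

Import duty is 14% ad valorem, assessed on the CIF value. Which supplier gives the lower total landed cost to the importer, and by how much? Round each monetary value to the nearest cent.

Supplier A (CIF):
The CIF price already equals the CIF value: 123569.71
Import duty = 123569.71 × 14% = 17299.76
Buyer bears (A): 370.62 + 129.86 + 1105.72 = 1606.20
Landed cost (A) = invoice 123569.71 + 1606.20 + duty 17299.76 = 142475.67
Supplier B (EXW):
CIF value = EXW price + inland to port + export clearance + origin terminal + freight + insurance = 107254.56 + 945.35 + 335.03 + 289.57 + 794.88 + 109.07 = 109728.46
Import duty = 109728.46 × 14% = 15361.98
Buyer bears (B): 945.35 + 335.03 + 289.57 + 794.88 + 109.07 + 370.62 + 129.86 + 1105.72 = 4080.10
Landed cost (B) = invoice 107254.56 + 4080.10 + duty 15361.98 = 126696.64
Difference = |142475.67 − 126696.64| = 15779.03

Supplier B is cheaper by USD 15779.03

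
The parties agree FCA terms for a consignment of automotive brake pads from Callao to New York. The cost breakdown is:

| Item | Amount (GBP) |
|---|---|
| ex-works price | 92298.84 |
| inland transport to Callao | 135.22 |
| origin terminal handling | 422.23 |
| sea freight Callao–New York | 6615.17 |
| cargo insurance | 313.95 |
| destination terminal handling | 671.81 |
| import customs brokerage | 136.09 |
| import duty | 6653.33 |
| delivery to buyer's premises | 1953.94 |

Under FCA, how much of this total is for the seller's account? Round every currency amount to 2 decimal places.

Seller's account: GBP 92434.06

FCA: the seller delivers export-cleared goods to the carrier; the buyer bears costs from that point.
Seller's account: goods 92298.84 + inland to port 135.22 = 92434.06
Buyer's account: origin terminal 422.23 + freight 6615.17 + insurance 313.95 + destination terminal 671.81 + brokerage 136.09 + duty 6653.33 + delivery 1953.94 = 16766.52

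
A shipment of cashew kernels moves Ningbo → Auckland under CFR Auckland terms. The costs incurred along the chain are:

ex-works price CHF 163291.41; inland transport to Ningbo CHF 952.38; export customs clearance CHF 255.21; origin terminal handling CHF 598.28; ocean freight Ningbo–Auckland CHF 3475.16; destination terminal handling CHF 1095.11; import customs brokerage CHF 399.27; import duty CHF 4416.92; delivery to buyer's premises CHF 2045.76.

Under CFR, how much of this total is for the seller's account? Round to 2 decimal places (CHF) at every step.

Seller's account: CHF 168572.44

CFR: the seller pays costs through ocean freight to the destination port, but not insurance.
Seller's account: goods 163291.41 + inland to port 952.38 + export clearance 255.21 + origin terminal 598.28 + freight 3475.16 = 168572.44
Buyer's account: destination terminal 1095.11 + brokerage 399.27 + duty 4416.92 + delivery 2045.76 = 7957.06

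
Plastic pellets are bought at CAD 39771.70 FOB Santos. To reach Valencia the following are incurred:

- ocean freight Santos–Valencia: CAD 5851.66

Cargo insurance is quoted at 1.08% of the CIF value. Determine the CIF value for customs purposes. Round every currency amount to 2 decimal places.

Let C be the CIF value. C = FOB price + freight + 1.08% × C
C − 1.08% × C = 39771.70 + 5851.66
0.9892 × C = 45623.36
C = 45623.36 / 0.9892 = 46121.47
Insurance premium = 1.08% × 46121.47 = 498.11

CIF value: CAD 46121.47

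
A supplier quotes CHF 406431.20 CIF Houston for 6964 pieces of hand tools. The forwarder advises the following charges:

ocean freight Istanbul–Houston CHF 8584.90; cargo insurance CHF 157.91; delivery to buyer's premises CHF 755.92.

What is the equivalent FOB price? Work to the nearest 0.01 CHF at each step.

FOB price: CHF 397688.39

Not relevant to the conversion: delivery — on the buyer under both terms; not part of either seller's price.
From CIF to FOB, the seller no longer bears: freight, insurance.
FOB price = 406431.20 − 8584.90 − 157.91 = 397688.39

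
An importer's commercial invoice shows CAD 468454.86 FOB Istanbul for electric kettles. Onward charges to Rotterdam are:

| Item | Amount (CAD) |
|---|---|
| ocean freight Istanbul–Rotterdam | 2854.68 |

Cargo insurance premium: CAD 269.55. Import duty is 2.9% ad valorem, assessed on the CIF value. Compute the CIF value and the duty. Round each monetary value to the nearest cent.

CIF = FOB price + freight + insurance
CIF = 468454.86 + 2854.68 + 269.55 = 471579.09
Import duty = 471579.09 × 2.9% = 13675.79

CIF value: CAD 471579.09; import duty: CAD 13675.79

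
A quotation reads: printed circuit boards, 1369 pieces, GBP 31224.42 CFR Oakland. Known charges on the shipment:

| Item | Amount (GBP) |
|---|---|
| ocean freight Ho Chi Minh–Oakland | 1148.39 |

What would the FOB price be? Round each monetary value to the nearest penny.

FOB price: GBP 30076.03

From CFR to FOB, the seller no longer bears: freight.
FOB price = 31224.42 − 1148.39 = 30076.03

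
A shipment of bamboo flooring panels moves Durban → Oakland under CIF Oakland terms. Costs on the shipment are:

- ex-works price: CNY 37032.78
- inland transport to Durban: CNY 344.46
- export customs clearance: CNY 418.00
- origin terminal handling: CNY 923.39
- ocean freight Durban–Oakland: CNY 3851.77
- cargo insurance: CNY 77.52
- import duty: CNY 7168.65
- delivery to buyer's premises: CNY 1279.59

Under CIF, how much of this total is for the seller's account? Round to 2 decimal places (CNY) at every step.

CIF: the seller pays costs through ocean freight and marine insurance to the destination port.
Seller's account: goods 37032.78 + inland to port 344.46 + export clearance 418.00 + origin terminal 923.39 + freight 3851.77 + insurance 77.52 = 42647.92
Buyer's account: duty 7168.65 + delivery 1279.59 = 8448.24

Seller's account: CNY 42647.92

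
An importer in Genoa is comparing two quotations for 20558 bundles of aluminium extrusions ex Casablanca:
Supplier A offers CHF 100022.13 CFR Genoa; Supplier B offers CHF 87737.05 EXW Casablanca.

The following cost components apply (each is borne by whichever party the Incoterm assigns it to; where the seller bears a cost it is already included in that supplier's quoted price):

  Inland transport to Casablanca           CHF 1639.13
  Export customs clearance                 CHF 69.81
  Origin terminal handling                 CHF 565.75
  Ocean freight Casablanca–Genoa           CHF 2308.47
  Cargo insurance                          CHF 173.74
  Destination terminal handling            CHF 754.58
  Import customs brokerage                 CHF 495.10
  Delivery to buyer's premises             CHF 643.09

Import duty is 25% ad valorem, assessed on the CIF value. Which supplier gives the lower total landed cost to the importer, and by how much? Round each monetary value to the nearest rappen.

Supplier B is cheaper by CHF 9627.40

Supplier A (CFR):
CIF value = CFR price + insurance = 100022.13 + 173.74 = 100195.87
Import duty = 100195.87 × 25% = 25048.97
Buyer bears (A): 173.74 + 754.58 + 495.10 + 643.09 = 2066.51
Landed cost (A) = invoice 100022.13 + 2066.51 + duty 25048.97 = 127137.61
Supplier B (EXW):
CIF value = EXW price + inland to port + export clearance + origin terminal + freight + insurance = 87737.05 + 1639.13 + 69.81 + 565.75 + 2308.47 + 173.74 = 92493.95
Import duty = 92493.95 × 25% = 23123.49
Buyer bears (B): 1639.13 + 69.81 + 565.75 + 2308.47 + 173.74 + 754.58 + 495.10 + 643.09 = 6649.67
Landed cost (B) = invoice 87737.05 + 6649.67 + duty 23123.49 = 117510.21
Difference = |127137.61 − 117510.21| = 9627.40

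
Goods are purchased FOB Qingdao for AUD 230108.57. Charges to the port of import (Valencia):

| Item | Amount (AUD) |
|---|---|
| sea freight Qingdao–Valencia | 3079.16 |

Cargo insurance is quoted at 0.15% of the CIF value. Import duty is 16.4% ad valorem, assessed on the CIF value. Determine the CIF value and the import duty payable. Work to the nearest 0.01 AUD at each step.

CIF value: AUD 233538.04; import duty: AUD 38300.24

Let C be the CIF value. C = FOB price + freight + 0.15% × C
C − 0.15% × C = 230108.57 + 3079.16
0.9985 × C = 233187.73
C = 233187.73 / 0.9985 = 233538.04
Insurance premium = 0.15% × 233538.04 = 350.31
Import duty = 233538.04 × 16.4% = 38300.24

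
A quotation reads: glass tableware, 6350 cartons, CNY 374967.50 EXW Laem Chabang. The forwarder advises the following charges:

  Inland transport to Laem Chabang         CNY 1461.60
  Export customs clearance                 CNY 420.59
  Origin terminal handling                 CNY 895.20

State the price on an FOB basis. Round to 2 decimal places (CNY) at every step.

From EXW to FOB, the seller additionally bears: inland to port, export clearance, origin terminal.
FOB price = 374967.50 + 1461.60 + 420.59 + 895.20 = 377744.89

FOB price: CNY 377744.89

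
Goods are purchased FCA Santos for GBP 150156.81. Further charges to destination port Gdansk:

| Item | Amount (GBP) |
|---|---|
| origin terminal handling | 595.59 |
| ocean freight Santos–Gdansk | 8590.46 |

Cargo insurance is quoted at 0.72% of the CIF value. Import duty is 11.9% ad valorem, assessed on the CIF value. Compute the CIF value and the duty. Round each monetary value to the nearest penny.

Let C be the CIF value. C = FCA price + pre-shipment costs + freight + 0.72% × C
C − 0.72% × C = 150156.81 + 595.59 + 8590.46
0.9928 × C = 159342.86
C = 159342.86 / 0.9928 = 160498.45
Insurance premium = 0.72% × 160498.45 = 1155.59
Import duty = 160498.45 × 11.9% = 19099.32

CIF value: GBP 160498.45; import duty: GBP 19099.32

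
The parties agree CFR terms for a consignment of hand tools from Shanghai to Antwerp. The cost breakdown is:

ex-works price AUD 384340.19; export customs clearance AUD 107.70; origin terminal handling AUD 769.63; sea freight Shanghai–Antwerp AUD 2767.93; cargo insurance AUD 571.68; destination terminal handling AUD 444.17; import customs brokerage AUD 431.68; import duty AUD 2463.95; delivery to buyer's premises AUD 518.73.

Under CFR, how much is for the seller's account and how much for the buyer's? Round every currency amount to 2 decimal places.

Seller: AUD 387985.45; buyer: AUD 4430.21

CFR: the seller pays costs through ocean freight to the destination port, but not insurance.
Seller's account: goods 384340.19 + export clearance 107.70 + origin terminal 769.63 + freight 2767.93 = 387985.45
Buyer's account: insurance 571.68 + destination terminal 444.17 + brokerage 431.68 + duty 2463.95 + delivery 518.73 = 4430.21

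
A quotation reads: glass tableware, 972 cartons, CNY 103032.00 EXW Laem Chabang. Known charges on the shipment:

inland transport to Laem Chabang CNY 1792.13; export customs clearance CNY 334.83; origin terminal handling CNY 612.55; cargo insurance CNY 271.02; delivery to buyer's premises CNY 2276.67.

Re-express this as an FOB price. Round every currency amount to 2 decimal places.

FOB price: CNY 105771.51

Not relevant to the conversion: delivery, insurance — on the buyer under both terms; not part of either seller's price.
From EXW to FOB, the seller additionally bears: inland to port, export clearance, origin terminal.
FOB price = 103032.00 + 1792.13 + 334.83 + 612.55 = 105771.51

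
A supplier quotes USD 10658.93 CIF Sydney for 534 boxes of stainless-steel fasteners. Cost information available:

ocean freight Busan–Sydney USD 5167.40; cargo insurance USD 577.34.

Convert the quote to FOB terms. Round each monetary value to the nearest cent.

From CIF to FOB, the seller no longer bears: freight, insurance.
FOB price = 10658.93 − 5167.40 − 577.34 = 4914.19

FOB price: USD 4914.19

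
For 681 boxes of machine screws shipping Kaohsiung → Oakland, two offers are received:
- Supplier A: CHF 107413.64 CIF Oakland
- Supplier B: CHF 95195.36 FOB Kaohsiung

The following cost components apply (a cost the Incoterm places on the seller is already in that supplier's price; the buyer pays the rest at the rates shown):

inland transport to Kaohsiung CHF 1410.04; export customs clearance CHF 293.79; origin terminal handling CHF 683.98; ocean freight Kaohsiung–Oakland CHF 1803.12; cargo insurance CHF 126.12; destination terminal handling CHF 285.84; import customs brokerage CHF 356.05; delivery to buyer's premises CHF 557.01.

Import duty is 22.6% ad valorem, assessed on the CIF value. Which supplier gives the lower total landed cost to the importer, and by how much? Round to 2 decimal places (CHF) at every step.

Supplier B is cheaper by CHF 12614.36

Supplier A (CIF):
The CIF price already equals the CIF value: 107413.64
Import duty = 107413.64 × 22.6% = 24275.48
Buyer bears (A): 285.84 + 356.05 + 557.01 = 1198.90
Landed cost (A) = invoice 107413.64 + 1198.90 + duty 24275.48 = 132888.02
Supplier B (FOB):
CIF value = FOB price + freight + insurance = 95195.36 + 1803.12 + 126.12 = 97124.60
Import duty = 97124.60 × 22.6% = 21950.16
Buyer bears (B): 1803.12 + 126.12 + 285.84 + 356.05 + 557.01 = 3128.14
Landed cost (B) = invoice 95195.36 + 3128.14 + duty 21950.16 = 120273.66
Difference = |132888.02 − 120273.66| = 12614.36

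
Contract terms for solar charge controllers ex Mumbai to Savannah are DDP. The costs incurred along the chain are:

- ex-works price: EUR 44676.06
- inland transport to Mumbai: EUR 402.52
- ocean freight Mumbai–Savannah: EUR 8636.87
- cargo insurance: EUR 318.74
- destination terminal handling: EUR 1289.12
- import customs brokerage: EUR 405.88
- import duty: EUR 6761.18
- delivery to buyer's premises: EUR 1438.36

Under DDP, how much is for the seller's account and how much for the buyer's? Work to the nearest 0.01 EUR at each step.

DDP: the seller bears all costs including import duty.
Seller's account: goods 44676.06 + inland to port 402.52 + freight 8636.87 + insurance 318.74 + destination terminal 1289.12 + brokerage 405.88 + duty 6761.18 + delivery 1438.36 = 63928.73
Buyer's account: 0.00

Seller: EUR 63928.73; buyer: EUR 0.00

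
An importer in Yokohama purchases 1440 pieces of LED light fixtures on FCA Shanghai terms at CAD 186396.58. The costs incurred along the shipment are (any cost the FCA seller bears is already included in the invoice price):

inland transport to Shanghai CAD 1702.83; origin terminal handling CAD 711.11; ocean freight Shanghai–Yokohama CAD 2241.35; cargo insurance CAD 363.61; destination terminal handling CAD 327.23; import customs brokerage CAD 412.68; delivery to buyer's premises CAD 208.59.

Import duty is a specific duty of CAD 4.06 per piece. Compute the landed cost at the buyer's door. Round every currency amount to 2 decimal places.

FCA: the seller delivers export-cleared goods to the carrier; the buyer bears costs from that point.
Already in the invoice (seller's account under FCA): inland to port — exclude.
CIF value = FCA price + origin terminal + freight + insurance = 186396.58 + 711.11 + 2241.35 + 363.61 = 189712.65
Import duty = 1440 × 4.06 = 5846.40
Buyer bears: origin terminal 711.11 + freight 2241.35 + insurance 363.61 + destination terminal 327.23 + brokerage 412.68 + delivery 208.59 + duty 5846.40 = 10110.97
Landed cost = invoice 186396.58 + 10110.97 = 196507.55

Total landed cost: CAD 196507.55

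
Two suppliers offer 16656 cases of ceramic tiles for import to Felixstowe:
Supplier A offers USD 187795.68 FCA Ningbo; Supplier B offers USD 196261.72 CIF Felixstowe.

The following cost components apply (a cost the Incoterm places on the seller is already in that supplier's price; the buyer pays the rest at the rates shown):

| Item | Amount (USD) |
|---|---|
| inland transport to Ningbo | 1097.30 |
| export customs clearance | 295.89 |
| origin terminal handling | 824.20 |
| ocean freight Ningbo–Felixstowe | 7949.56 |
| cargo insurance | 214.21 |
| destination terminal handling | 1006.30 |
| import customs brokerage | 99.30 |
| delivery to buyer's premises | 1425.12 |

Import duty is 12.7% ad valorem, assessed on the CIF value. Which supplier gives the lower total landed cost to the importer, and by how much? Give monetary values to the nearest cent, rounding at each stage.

Supplier B is cheaper by USD 588.21

Supplier A (FCA):
CIF value = FCA price + origin terminal + freight + insurance = 187795.68 + 824.20 + 7949.56 + 214.21 = 196783.65
Import duty = 196783.65 × 12.7% = 24991.52
Buyer bears (A): 824.20 + 7949.56 + 214.21 + 1006.30 + 99.30 + 1425.12 = 11518.69
Landed cost (A) = invoice 187795.68 + 11518.69 + duty 24991.52 = 224305.89
Supplier B (CIF):
The CIF price already equals the CIF value: 196261.72
Import duty = 196261.72 × 12.7% = 24925.24
Buyer bears (B): 1006.30 + 99.30 + 1425.12 = 2530.72
Landed cost (B) = invoice 196261.72 + 2530.72 + duty 24925.24 = 223717.68
Difference = |224305.89 − 223717.68| = 588.21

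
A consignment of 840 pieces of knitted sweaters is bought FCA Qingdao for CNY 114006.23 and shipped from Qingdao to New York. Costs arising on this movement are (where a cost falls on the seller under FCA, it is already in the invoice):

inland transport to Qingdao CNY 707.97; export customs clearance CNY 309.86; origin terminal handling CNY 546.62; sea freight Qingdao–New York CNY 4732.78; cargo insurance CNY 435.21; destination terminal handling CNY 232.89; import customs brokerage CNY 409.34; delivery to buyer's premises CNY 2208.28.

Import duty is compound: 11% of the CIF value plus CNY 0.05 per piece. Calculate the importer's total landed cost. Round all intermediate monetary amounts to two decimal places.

FCA: the seller delivers export-cleared goods to the carrier; the buyer bears costs from that point.
Already in the invoice (seller's account under FCA): inland to port, export clearance — exclude.
CIF value = FCA price + origin terminal + freight + insurance = 114006.23 + 546.62 + 4732.78 + 435.21 = 119720.84
Ad valorem component: 119720.84 × 11% = 13169.29
Specific component: 840 × 0.05 = 42.00
Import duty = 13169.29 + 42.00 = 13211.29
Buyer bears: origin terminal 546.62 + freight 4732.78 + insurance 435.21 + destination terminal 232.89 + brokerage 409.34 + delivery 2208.28 + duty 13211.29 = 21776.41
Landed cost = invoice 114006.23 + 21776.41 = 135782.64

Total landed cost: CNY 135782.64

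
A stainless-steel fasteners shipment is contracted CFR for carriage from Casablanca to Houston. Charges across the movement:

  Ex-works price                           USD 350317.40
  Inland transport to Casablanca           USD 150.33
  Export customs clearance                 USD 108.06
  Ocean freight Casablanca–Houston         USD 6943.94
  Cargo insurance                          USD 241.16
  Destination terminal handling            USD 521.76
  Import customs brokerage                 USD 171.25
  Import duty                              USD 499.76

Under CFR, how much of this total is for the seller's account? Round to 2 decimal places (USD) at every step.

CFR: the seller pays costs through ocean freight to the destination port, but not insurance.
Seller's account: goods 350317.40 + inland to port 150.33 + export clearance 108.06 + freight 6943.94 = 357519.73
Buyer's account: insurance 241.16 + destination terminal 521.76 + brokerage 171.25 + duty 499.76 = 1433.93

Seller's account: USD 357519.73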